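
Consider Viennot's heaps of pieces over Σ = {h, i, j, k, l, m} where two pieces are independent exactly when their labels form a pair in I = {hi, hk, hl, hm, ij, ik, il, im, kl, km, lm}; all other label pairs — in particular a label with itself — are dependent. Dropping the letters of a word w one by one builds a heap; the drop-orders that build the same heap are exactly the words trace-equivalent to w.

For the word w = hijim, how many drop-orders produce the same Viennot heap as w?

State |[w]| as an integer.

10

piece 0:h — minimal
piece 1:i — minimal
piece 2:j rests on {0:h}
piece 3:i rests on {1:i}
piece 4:m rests on {2:j}
minimal pieces: {0:h, 1:i}
ways to finish when only these pieces remain (= sum over removing one remaining piece with nothing left below it):
  1 left: {3}→1  {4}→1
  2 left: {1,3}→1  {2,4}→1  {3,4}→2
  3 left: {0,2,4}→1  {1,3,4}→3  {2,3,4}→3
  placing 0:h first → 6 extensions
  placing 1:i first → 4 extensions
total linear extensions = 10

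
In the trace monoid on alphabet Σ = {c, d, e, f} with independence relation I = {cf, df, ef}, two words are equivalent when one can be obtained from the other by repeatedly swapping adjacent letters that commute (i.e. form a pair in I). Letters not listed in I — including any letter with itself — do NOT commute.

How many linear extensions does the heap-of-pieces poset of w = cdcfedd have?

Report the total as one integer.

7

drop 0:c onto floor
drop 1:d onto {0:c}
drop 2:c onto {1:d}
drop 3:f onto floor
drop 4:e onto {2:c}
drop 5:d onto {4:e}
drop 6:d onto {5:d}
ground layer = {0:c, 3:f}
drop-orders for the pieces not yet dropped (sum over which currently-grounded one goes next):
  1 to go: {3} 1  {6} 1
  2 to go: {3,6} 2  {5,6} 1
  3 to go: {3,5,6} 3  {4,5,6} 1
  4 to go: {2,4,5,6} 1  {3,4,5,6} 4
  5 to go: {1,2,4,5,6} 1  {2,3,4,5,6} 5
  if 0:c drops first: 6 orders
  if 3:f drops first: 1 orders
heap linearizations: 7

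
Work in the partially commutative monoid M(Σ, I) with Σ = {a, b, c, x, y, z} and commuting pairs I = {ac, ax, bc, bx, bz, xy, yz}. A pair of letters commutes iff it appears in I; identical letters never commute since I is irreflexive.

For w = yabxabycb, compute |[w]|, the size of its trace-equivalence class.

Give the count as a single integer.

15

0(y) covers ∅
1(a) covers 0:y
2(b) covers 1:a
3(x) covers ∅
4(a) covers 2:b
5(b) covers 4:a
6(y) covers 5:b
7(c) covers 3:x, 6:y
8(b) covers 6:y
floor of heap: 0:y, 3:x
completions by unplaced set U, small U first (add the entries for U minus each lowest piece of U):
  |U|=1: {7}:1  {8}:1
  |U|=2: {3,7}:1  {7,8}:2
  |U|=3: {3,7,8}:3  {6,7,8}:2
  |U|=4: {3,6,7,8}:5  {5,6,7,8}:2
  |U|=5: {3,5,6,7,8}:7  {4,5,6,7,8}:2
  |U|=6: {2,4,5,6,7,8}:2  {3,4,5,6,7,8}:9
  |U|=7: {1,2,4,5,6,7,8}:2  {2,3,4,5,6,7,8}:11
  start at 0(y): 13
  start at 3(x): 2
sum over floor = 15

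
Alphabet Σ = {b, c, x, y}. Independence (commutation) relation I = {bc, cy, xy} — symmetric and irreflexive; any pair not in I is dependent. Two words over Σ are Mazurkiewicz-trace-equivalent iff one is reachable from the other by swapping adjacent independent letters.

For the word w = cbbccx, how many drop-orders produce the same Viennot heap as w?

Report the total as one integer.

10

piece 0:c — minimal
piece 1:b — minimal
piece 2:b rests on {1:b}
piece 3:c rests on {0:c}
piece 4:c rests on {3:c}
piece 5:x rests on {2:b, 4:c}
minimal pieces: {0:c, 1:b}
ways to finish when only these pieces remain (= sum over removing one remaining piece with nothing left below it):
  1 left: {5}→1
  2 left: {2,5}→1  {4,5}→1
  3 left: {1,2,5}→1  {2,4,5}→2  {3,4,5}→1
  4 left: {0,3,4,5}→1  {1,2,4,5}→3  {2,3,4,5}→3
  placing 0:c first → 6 extensions
  placing 1:b first → 4 extensions
total linear extensions = 10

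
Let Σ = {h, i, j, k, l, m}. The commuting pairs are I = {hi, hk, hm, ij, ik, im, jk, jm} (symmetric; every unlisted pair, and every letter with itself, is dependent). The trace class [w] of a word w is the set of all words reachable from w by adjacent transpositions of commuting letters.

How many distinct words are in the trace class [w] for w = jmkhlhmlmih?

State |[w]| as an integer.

piece 0:j — minimal
piece 1:m — minimal
piece 2:k rests on {1:m}
piece 3:h rests on {0:j}
piece 4:l rests on {2:k, 3:h}
piece 5:h rests on {4:l}
piece 6:m rests on {4:l}
piece 7:l rests on {5:h, 6:m}
piece 8:m rests on {7:l}
piece 9:i rests on {7:l}
piece 10:h rests on {7:l}
minimal pieces: {0:j, 1:m}
ways to finish when only these pieces remain (= sum over removing one remaining piece with nothing left below it):
  1 left: {8}→1  {9}→1  {10}→1
  2 left: {8,9}→2  {8,10}→2  {9,10}→2
  3 left: {8,9,10}→6
  4 left: {7,8,9,10}→6
  5 left: {5,7,8,9,10}→6  {6,7,8,9,10}→6
  6 left: {5,6,7,8,9,10}→12
  7 left: {4,5,6,7,8,9,10}→12
  8 left: {2,4,5,6,7,8,9,10}→12  {3,4,5,6,7,8,9,10}→12
  9 left: {0,3,4,5,6,7,8,9,10}→12  {1,2,4,5,6,7,8,9,10}→12  {2,3,4,5,6,7,8,9,10}→24
  placing 0:j first → 36 extensions
  placing 1:m first → 36 extensions
total linear extensions = 72

72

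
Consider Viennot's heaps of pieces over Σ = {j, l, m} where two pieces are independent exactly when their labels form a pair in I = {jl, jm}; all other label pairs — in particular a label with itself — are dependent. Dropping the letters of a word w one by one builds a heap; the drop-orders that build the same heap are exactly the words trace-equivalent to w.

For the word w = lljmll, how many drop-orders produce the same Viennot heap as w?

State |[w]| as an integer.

6

drop 0:l onto floor
drop 1:l onto {0:l}
drop 2:j onto floor
drop 3:m onto {1:l}
drop 4:l onto {3:m}
drop 5:l onto {4:l}
ground layer = {0:l, 2:j}
drop-orders for the pieces not yet dropped (sum over which currently-grounded one goes next):
  1 to go: {2} 1  {5} 1
  2 to go: {2,5} 2  {4,5} 1
  3 to go: {2,4,5} 3  {3,4,5} 1
  4 to go: {1,3,4,5} 1  {2,3,4,5} 4
  if 0:l drops first: 5 orders
  if 2:j drops first: 1 orders
heap linearizations: 6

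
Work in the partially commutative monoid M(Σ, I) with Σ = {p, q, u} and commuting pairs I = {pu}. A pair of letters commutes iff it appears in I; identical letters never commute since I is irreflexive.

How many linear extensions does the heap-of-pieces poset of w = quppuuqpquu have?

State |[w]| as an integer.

piece 0:q — minimal
piece 1:u rests on {0:q}
piece 2:p rests on {0:q}
piece 3:p rests on {2:p}
piece 4:u rests on {1:u}
piece 5:u rests on {4:u}
piece 6:q rests on {3:p, 5:u}
piece 7:p rests on {6:q}
piece 8:q rests on {7:p}
piece 9:u rests on {8:q}
piece 10:u rests on {9:u}
minimal pieces: {0:q}
ways to finish when only these pieces remain (= sum over removing one remaining piece with nothing left below it):
  1 left: {10}→1
  2 left: {9,10}→1
  3 left: {8,9,10}→1
  4 left: {7,8,9,10}→1
  5 left: {6,7,8,9,10}→1
  6 left: {3,6,7,8,9,10}→1  {5,6,7,8,9,10}→1
  7 left: {2,3,6,7,8,9,10}→1  {3,5,6,7,8,9,10}→2  {4,5,6,7,8,9,10}→1
  8 left: {1,4,5,6,7,8,9,10}→1  {2,3,5,6,7,8,9,10}→3  {3,4,5,6,7,8,9,10}→3
  9 left: {1,3,4,5,6,7,8,9,10}→4  {2,3,4,5,6,7,8,9,10}→6
  placing 0:q first → 10 extensions

10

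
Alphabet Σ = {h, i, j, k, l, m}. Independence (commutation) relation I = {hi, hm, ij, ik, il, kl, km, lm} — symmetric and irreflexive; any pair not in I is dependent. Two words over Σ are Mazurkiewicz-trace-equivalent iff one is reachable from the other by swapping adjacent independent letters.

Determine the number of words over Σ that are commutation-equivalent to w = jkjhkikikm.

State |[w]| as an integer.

110

drop 0:j onto floor
drop 1:k onto {0:j}
drop 2:j onto {1:k}
drop 3:h onto {2:j}
drop 4:k onto {3:h}
drop 5:i onto floor
drop 6:k onto {4:k}
drop 7:i onto {5:i}
drop 8:k onto {6:k}
drop 9:m onto {2:j, 7:i}
ground layer = {0:j, 5:i}
drop-orders for the pieces not yet dropped (sum over which currently-grounded one goes next):
  1 to go: {8} 1  {9} 1
  2 to go: {6,8} 1  {7,9} 1  {8,9} 2
  3 to go: {4,6,8} 1  {5,7,9} 1  {6,8,9} 3  {7,8,9} 3
  4 to go: {3,4,6,8} 1  {4,6,8,9} 4  {5,7,8,9} 4  {6,7,8,9} 6
  5 to go: {3,4,6,8,9} 5  {4,6,7,8,9} 10  {5,6,7,8,9} 10
  6 to go: {2,3,4,6,8,9} 5  {3,4,6,7,8,9} 15  {4,5,6,7,8,9} 20
  7 to go: {1,2,3,4,6,8,9} 5  {2,3,4,6,7,8,9} 20  {3,4,5,6,7,8,9} 35
  8 to go: {0,1,2,3,4,6,8,9} 5  {1,2,3,4,6,7,8,9} 25  {2,3,4,5,6,7,8,9} 55
  if 0:j drops first: 80 orders
  if 5:i drops first: 30 orders
heap linearizations: 110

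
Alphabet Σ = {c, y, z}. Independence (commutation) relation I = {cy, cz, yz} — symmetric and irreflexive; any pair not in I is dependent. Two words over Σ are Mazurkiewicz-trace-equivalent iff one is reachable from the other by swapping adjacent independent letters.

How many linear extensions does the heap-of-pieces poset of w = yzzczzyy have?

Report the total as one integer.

#0=y has no predecessor
#1=z has no predecessor
#2=z depends on [1:z]
#3=c has no predecessor
#4=z depends on [2:z]
#5=z depends on [4:z]
#6=y depends on [0:y]
#7=y depends on [6:y]
sources: [0:y, 1:z, 3:c]
N(rest) = Σ N(rest − s) over sources s of rest; N(one piece) = 1:
  size 1 → [3]=1  [5]=1  [7]=1
  size 2 → [3,5]=2  [3,7]=2  [4,5]=1  [5,7]=2  [6,7]=1
  size 3 → [0,6,7]=1  [2,4,5]=1  [3,4,5]=3  [3,5,7]=6  [3,6,7]=3  [4,5,7]=3  [5,6,7]=3
  size 4 → [0,3,6,7]=4  [0,5,6,7]=4  [1,2,4,5]=1  [2,3,4,5]=4  [2,4,5,7]=4  [3,4,5,7]=12  [3,5,6,7]=12  [4,5,6,7]=6
  size 5 → [0,3,5,6,7]=20  [0,4,5,6,7]=10  [1,2,3,4,5]=5  [1,2,4,5,7]=5  [2,3,4,5,7]=20  [2,4,5,6,7]=10  [3,4,5,6,7]=30
  size 6 → [0,2,4,5,6,7]=20  [0,3,4,5,6,7]=60  [1,2,3,4,5,7]=30  [1,2,4,5,6,7]=15  [2,3,4,5,6,7]=60
  first=0(y) contributes 105
  first=1(z) contributes 140
  first=3(c) contributes 35
|[w]| = 280

280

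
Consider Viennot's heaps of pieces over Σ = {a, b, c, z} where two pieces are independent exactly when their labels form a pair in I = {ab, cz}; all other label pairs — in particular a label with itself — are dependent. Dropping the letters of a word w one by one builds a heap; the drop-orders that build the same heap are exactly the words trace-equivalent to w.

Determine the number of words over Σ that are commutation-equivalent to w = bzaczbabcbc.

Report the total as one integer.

6

drop 0:b onto floor
drop 1:z onto {0:b}
drop 2:a onto {1:z}
drop 3:c onto {2:a}
drop 4:z onto {2:a}
drop 5:b onto {3:c, 4:z}
drop 6:a onto {3:c, 4:z}
drop 7:b onto {5:b}
drop 8:c onto {6:a, 7:b}
drop 9:b onto {8:c}
drop 10:c onto {9:b}
ground layer = {0:b}
drop-orders for the pieces not yet dropped (sum over which currently-grounded one goes next):
  1 to go: {10} 1
  2 to go: {9,10} 1
  3 to go: {8,9,10} 1
  4 to go: {6,8,9,10} 1  {7,8,9,10} 1
  5 to go: {5,7,8,9,10} 1  {6,7,8,9,10} 2
  6 to go: {5,6,7,8,9,10} 3
  7 to go: {3,5,6,7,8,9,10} 3  {4,5,6,7,8,9,10} 3
  8 to go: {3,4,5,6,7,8,9,10} 6
  9 to go: {2,3,4,5,6,7,8,9,10} 6
  if 0:b drops first: 6 orders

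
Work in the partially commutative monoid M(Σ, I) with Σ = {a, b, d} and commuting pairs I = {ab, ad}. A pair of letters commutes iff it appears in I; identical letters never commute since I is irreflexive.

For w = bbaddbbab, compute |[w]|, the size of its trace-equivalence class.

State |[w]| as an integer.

drop 0:b onto floor
drop 1:b onto {0:b}
drop 2:a onto floor
drop 3:d onto {1:b}
drop 4:d onto {3:d}
drop 5:b onto {4:d}
drop 6:b onto {5:b}
drop 7:a onto {2:a}
drop 8:b onto {6:b}
ground layer = {0:b, 2:a}
drop-orders for the pieces not yet dropped (sum over which currently-grounded one goes next):
  1 to go: {7} 1  {8} 1
  2 to go: {2,7} 1  {6,8} 1  {7,8} 2
  3 to go: {2,7,8} 3  {5,6,8} 1  {6,7,8} 3
  4 to go: {2,6,7,8} 6  {4,5,6,8} 1  {5,6,7,8} 4
  5 to go: {2,5,6,7,8} 10  {3,4,5,6,8} 1  {4,5,6,7,8} 5
  6 to go: {1,3,4,5,6,8} 1  {2,4,5,6,7,8} 15  {3,4,5,6,7,8} 6
  7 to go: {0,1,3,4,5,6,8} 1  {1,3,4,5,6,7,8} 7  {2,3,4,5,6,7,8} 21
  if 0:b drops first: 28 orders
  if 2:a drops first: 8 orders
heap linearizations: 36

36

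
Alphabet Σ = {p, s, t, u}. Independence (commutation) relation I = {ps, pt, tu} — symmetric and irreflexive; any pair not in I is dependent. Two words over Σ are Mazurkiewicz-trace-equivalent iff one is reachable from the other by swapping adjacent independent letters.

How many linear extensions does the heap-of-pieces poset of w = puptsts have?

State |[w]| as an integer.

#0=p has no predecessor
#1=u depends on [0:p]
#2=p depends on [1:u]
#3=t has no predecessor
#4=s depends on [1:u, 3:t]
#5=t depends on [4:s]
#6=s depends on [5:t]
sources: [0:p, 3:t]
N(rest) = Σ N(rest − s) over sources s of rest; N(one piece) = 1:
  size 1 → [2]=1  [6]=1
  size 2 → [2,6]=2  [5,6]=1
  size 3 → [2,5,6]=3  [4,5,6]=1
  size 4 → [2,4,5,6]=4  [3,4,5,6]=1
  size 5 → [1,2,4,5,6]=4  [2,3,4,5,6]=5
  first=0(p) contributes 9
  first=3(t) contributes 4
|[w]| = 13

13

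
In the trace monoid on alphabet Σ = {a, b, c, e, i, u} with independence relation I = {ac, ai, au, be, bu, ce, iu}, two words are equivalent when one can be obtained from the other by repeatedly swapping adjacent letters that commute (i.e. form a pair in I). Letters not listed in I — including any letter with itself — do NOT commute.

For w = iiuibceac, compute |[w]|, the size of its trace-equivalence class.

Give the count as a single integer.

42

0(i) covers ∅
1(i) covers 0:i
2(u) covers ∅
3(i) covers 1:i
4(b) covers 3:i
5(c) covers 2:u, 4:b
6(e) covers 2:u, 3:i
7(a) covers 4:b, 6:e
8(c) covers 5:c
floor of heap: 0:i, 2:u
completions by unplaced set U, small U first (add the entries for U minus each lowest piece of U):
  |U|=1: {7}:1  {8}:1
  |U|=2: {5,8}:1  {6,7}:1  {7,8}:2
  |U|=3: {5,7,8}:3  {6,7,8}:3
  |U|=4: {4,5,7,8}:3  {5,6,7,8}:6
  |U|=5: {2,5,6,7,8}:6  {4,5,6,7,8}:9
  |U|=6: {2,4,5,6,7,8}:15  {3,4,5,6,7,8}:9
  |U|=7: {1,3,4,5,6,7,8}:9  {2,3,4,5,6,7,8}:24
  start at 0(i): 33
  start at 2(u): 9
sum over floor = 42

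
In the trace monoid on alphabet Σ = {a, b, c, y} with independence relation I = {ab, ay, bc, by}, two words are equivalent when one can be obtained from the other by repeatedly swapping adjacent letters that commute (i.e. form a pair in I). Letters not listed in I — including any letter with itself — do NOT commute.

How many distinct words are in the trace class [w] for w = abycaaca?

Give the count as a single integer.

16

piece 0:a — minimal
piece 1:b — minimal
piece 2:y — minimal
piece 3:c rests on {0:a, 2:y}
piece 4:a rests on {3:c}
piece 5:a rests on {4:a}
piece 6:c rests on {5:a}
piece 7:a rests on {6:c}
minimal pieces: {0:a, 1:b, 2:y}
ways to finish when only these pieces remain (= sum over removing one remaining piece with nothing left below it):
  1 left: {1}→1  {7}→1
  2 left: {1,7}→2  {6,7}→1
  3 left: {1,6,7}→3  {5,6,7}→1
  4 left: {1,5,6,7}→4  {4,5,6,7}→1
  5 left: {1,4,5,6,7}→5  {3,4,5,6,7}→1
  6 left: {0,3,4,5,6,7}→1  {1,3,4,5,6,7}→6  {2,3,4,5,6,7}→1
  placing 0:a first → 7 extensions
  placing 1:b first → 2 extensions
  placing 2:y first → 7 extensions
total linear extensions = 16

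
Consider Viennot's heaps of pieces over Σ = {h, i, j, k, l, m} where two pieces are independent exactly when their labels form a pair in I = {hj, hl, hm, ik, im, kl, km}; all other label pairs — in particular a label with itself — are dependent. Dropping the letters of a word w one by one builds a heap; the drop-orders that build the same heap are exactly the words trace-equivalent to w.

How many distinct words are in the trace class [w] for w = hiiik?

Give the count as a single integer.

piece 0:h — minimal
piece 1:i rests on {0:h}
piece 2:i rests on {1:i}
piece 3:i rests on {2:i}
piece 4:k rests on {0:h}
minimal pieces: {0:h}
ways to finish when only these pieces remain (= sum over removing one remaining piece with nothing left below it):
  1 left: {3}→1  {4}→1
  2 left: {2,3}→1  {3,4}→2
  3 left: {1,2,3}→1  {2,3,4}→3
  placing 0:h first → 4 extensions

4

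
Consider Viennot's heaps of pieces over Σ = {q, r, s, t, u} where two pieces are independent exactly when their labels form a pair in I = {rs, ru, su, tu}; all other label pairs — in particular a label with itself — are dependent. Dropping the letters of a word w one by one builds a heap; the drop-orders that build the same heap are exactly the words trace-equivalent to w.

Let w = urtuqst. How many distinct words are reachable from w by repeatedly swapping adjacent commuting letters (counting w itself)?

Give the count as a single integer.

0(u) covers ∅
1(r) covers ∅
2(t) covers 1:r
3(u) covers 0:u
4(q) covers 2:t, 3:u
5(s) covers 4:q
6(t) covers 5:s
floor of heap: 0:u, 1:r
completions by unplaced set U, small U first (add the entries for U minus each lowest piece of U):
  |U|=1: {6}:1
  |U|=2: {5,6}:1
  |U|=3: {4,5,6}:1
  |U|=4: {2,4,5,6}:1  {3,4,5,6}:1
  |U|=5: {0,3,4,5,6}:1  {1,2,4,5,6}:1  {2,3,4,5,6}:2
  start at 0(u): 3
  start at 1(r): 3
sum over floor = 6

6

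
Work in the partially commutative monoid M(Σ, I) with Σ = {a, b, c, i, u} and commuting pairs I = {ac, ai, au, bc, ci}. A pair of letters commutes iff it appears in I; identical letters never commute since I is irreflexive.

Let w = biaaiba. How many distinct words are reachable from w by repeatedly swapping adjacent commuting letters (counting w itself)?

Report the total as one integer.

piece 0:b — minimal
piece 1:i rests on {0:b}
piece 2:a rests on {0:b}
piece 3:a rests on {2:a}
piece 4:i rests on {1:i}
piece 5:b rests on {3:a, 4:i}
piece 6:a rests on {5:b}
minimal pieces: {0:b}
ways to finish when only these pieces remain (= sum over removing one remaining piece with nothing left below it):
  1 left: {6}→1
  2 left: {5,6}→1
  3 left: {3,5,6}→1  {4,5,6}→1
  4 left: {1,4,5,6}→1  {2,3,5,6}→1  {3,4,5,6}→2
  5 left: {1,3,4,5,6}→3  {2,3,4,5,6}→3
  placing 0:b first → 6 extensions

6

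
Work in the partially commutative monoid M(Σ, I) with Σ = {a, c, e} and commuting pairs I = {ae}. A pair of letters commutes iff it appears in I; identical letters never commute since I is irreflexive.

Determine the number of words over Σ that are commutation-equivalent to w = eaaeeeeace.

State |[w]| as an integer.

56

drop 0:e onto floor
drop 1:a onto floor
drop 2:a onto {1:a}
drop 3:e onto {0:e}
drop 4:e onto {3:e}
drop 5:e onto {4:e}
drop 6:e onto {5:e}
drop 7:a onto {2:a}
drop 8:c onto {6:e, 7:a}
drop 9:e onto {8:c}
ground layer = {0:e, 1:a}
drop-orders for the pieces not yet dropped (sum over which currently-grounded one goes next):
  1 to go: {9} 1
  2 to go: {8,9} 1
  3 to go: {6,8,9} 1  {7,8,9} 1
  4 to go: {2,7,8,9} 1  {5,6,8,9} 1  {6,7,8,9} 2
  5 to go: {1,2,7,8,9} 1  {2,6,7,8,9} 3  {4,5,6,8,9} 1  {5,6,7,8,9} 3
  6 to go: {1,2,6,7,8,9} 4  {2,5,6,7,8,9} 6  {3,4,5,6,8,9} 1  {4,5,6,7,8,9} 4
  7 to go: {0,3,4,5,6,8,9} 1  {1,2,5,6,7,8,9} 10  {2,4,5,6,7,8,9} 10  {3,4,5,6,7,8,9} 5
  8 to go: {0,3,4,5,6,7,8,9} 6  {1,2,4,5,6,7,8,9} 20  {2,3,4,5,6,7,8,9} 15
  if 0:e drops first: 35 orders
  if 1:a drops first: 21 orders
heap linearizations: 56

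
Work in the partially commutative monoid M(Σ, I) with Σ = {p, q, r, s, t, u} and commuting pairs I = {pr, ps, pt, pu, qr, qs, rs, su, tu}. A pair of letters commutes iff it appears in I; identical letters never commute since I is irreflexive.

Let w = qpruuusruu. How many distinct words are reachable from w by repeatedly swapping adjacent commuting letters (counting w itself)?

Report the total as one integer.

150

#0=q has no predecessor
#1=p depends on [0:q]
#2=r has no predecessor
#3=u depends on [0:q, 2:r]
#4=u depends on [3:u]
#5=u depends on [4:u]
#6=s has no predecessor
#7=r depends on [5:u]
#8=u depends on [7:r]
#9=u depends on [8:u]
sources: [0:q, 2:r, 6:s]
N(rest) = Σ N(rest − s) over sources s of rest; N(one piece) = 1:
  size 1 → [1]=1  [6]=1  [9]=1
  size 2 → [1,6]=2  [1,9]=2  [6,9]=2  [8,9]=1
  size 3 → [1,6,9]=6  [1,8,9]=3  [6,8,9]=3  [7,8,9]=1
  size 4 → [1,6,8,9]=12  [1,7,8,9]=4  [5,7,8,9]=1  [6,7,8,9]=4
  size 5 → [1,5,7,8,9]=5  [1,6,7,8,9]=20  [4,5,7,8,9]=1  [5,6,7,8,9]=5
  size 6 → [1,4,5,7,8,9]=6  [1,5,6,7,8,9]=30  [3,4,5,7,8,9]=1  [4,5,6,7,8,9]=6
  size 7 → [1,3,4,5,7,8,9]=7  [1,4,5,6,7,8,9]=42  [2,3,4,5,7,8,9]=1  [3,4,5,6,7,8,9]=7
  size 8 → [0,1,3,4,5,7,8,9]=7  [1,2,3,4,5,7,8,9]=8  [1,3,4,5,6,7,8,9]=56  [2,3,4,5,6,7,8,9]=8
  first=0(q) contributes 72
  first=2(r) contributes 63
  first=6(s) contributes 15
|[w]| = 150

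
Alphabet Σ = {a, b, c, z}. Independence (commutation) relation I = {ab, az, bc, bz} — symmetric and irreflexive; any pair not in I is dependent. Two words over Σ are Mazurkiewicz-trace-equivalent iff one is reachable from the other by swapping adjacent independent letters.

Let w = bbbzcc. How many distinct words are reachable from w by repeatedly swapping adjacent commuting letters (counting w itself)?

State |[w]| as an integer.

20

0(b) covers ∅
1(b) covers 0:b
2(b) covers 1:b
3(z) covers ∅
4(c) covers 3:z
5(c) covers 4:c
floor of heap: 0:b, 3:z
completions by unplaced set U, small U first (add the entries for U minus each lowest piece of U):
  |U|=1: {2}:1  {5}:1
  |U|=2: {1,2}:1  {2,5}:2  {4,5}:1
  |U|=3: {0,1,2}:1  {1,2,5}:3  {2,4,5}:3  {3,4,5}:1
  |U|=4: {0,1,2,5}:4  {1,2,4,5}:6  {2,3,4,5}:4
  start at 0(b): 10
  start at 3(z): 10
sum over floor = 20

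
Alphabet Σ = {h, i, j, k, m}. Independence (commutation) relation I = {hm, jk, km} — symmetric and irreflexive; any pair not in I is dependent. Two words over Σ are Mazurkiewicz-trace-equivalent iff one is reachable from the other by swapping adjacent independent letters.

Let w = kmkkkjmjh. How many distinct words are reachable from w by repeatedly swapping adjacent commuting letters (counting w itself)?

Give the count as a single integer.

70

drop 0:k onto floor
drop 1:m onto floor
drop 2:k onto {0:k}
drop 3:k onto {2:k}
drop 4:k onto {3:k}
drop 5:j onto {1:m}
drop 6:m onto {5:j}
drop 7:j onto {6:m}
drop 8:h onto {4:k, 7:j}
ground layer = {0:k, 1:m}
drop-orders for the pieces not yet dropped (sum over which currently-grounded one goes next):
  1 to go: {8} 1
  2 to go: {4,8} 1  {7,8} 1
  3 to go: {3,4,8} 1  {4,7,8} 2  {6,7,8} 1
  4 to go: {2,3,4,8} 1  {3,4,7,8} 3  {4,6,7,8} 3  {5,6,7,8} 1
  5 to go: {0,2,3,4,8} 1  {1,5,6,7,8} 1  {2,3,4,7,8} 4  {3,4,6,7,8} 6  {4,5,6,7,8} 4
  6 to go: {0,2,3,4,7,8} 5  {1,4,5,6,7,8} 5  {2,3,4,6,7,8} 10  {3,4,5,6,7,8} 10
  7 to go: {0,2,3,4,6,7,8} 15  {1,3,4,5,6,7,8} 15  {2,3,4,5,6,7,8} 20
  if 0:k drops first: 35 orders
  if 1:m drops first: 35 orders
heap linearizations: 70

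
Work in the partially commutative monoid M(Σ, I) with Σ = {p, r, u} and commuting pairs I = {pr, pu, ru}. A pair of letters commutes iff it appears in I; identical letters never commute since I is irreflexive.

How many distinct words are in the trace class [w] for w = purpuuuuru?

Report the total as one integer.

drop 0:p onto floor
drop 1:u onto floor
drop 2:r onto floor
drop 3:p onto {0:p}
drop 4:u onto {1:u}
drop 5:u onto {4:u}
drop 6:u onto {5:u}
drop 7:u onto {6:u}
drop 8:r onto {2:r}
drop 9:u onto {7:u}
ground layer = {0:p, 1:u, 2:r}
drop-orders for the pieces not yet dropped (sum over which currently-grounded one goes next):
  1 to go: {3} 1  {8} 1  {9} 1
  2 to go: {0,3} 1  {2,8} 1  {3,8} 2  {3,9} 2  {7,9} 1  {8,9} 2
  3 to go: {0,3,8} 3  {0,3,9} 3  {2,3,8} 3  {2,8,9} 3  {3,7,9} 3  {3,8,9} 6  {6,7,9} 1  {7,8,9} 3
  4 to go: {0,2,3,8} 6  {0,3,7,9} 6  {0,3,8,9} 12  {2,3,8,9} 12  {2,7,8,9} 6  {3,6,7,9} 4  {3,7,8,9} 12  {5,6,7,9} 1  {6,7,8,9} 4
  5 to go: {0,2,3,8,9} 30  {0,3,6,7,9} 10  {0,3,7,8,9} 30  {2,3,7,8,9} 30  {2,6,7,8,9} 10  {3,5,6,7,9} 5  {3,6,7,8,9} 20  {4,5,6,7,9} 1  {5,6,7,8,9} 5
  6 to go: {0,2,3,7,8,9} 90  {0,3,5,6,7,9} 15  {0,3,6,7,8,9} 60  {1,4,5,6,7,9} 1  {2,3,6,7,8,9} 60  {2,5,6,7,8,9} 15  {3,4,5,6,7,9} 6  {3,5,6,7,8,9} 30  {4,5,6,7,8,9} 6
  7 to go: {0,2,3,6,7,8,9} 210  {0,3,4,5,6,7,9} 21  {0,3,5,6,7,8,9} 105  {1,3,4,5,6,7,9} 7  {1,4,5,6,7,8,9} 7  {2,3,5,6,7,8,9} 105  {2,4,5,6,7,8,9} 21  {3,4,5,6,7,8,9} 42
  8 to go: {0,1,3,4,5,6,7,9} 28  {0,2,3,5,6,7,8,9} 420  {0,3,4,5,6,7,8,9} 168  {1,2,4,5,6,7,8,9} 28  {1,3,4,5,6,7,8,9} 56  {2,3,4,5,6,7,8,9} 168
  if 0:p drops first: 252 orders
  if 1:u drops first: 756 orders
  if 2:r drops first: 252 orders
heap linearizations: 1260

1260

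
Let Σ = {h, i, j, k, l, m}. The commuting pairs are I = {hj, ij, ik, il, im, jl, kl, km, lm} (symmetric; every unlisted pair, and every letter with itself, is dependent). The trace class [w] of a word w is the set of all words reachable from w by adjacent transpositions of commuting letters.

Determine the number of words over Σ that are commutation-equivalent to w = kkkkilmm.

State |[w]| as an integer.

840

piece 0:k — minimal
piece 1:k rests on {0:k}
piece 2:k rests on {1:k}
piece 3:k rests on {2:k}
piece 4:i — minimal
piece 5:l — minimal
piece 6:m — minimal
piece 7:m rests on {6:m}
minimal pieces: {0:k, 4:i, 5:l, 6:m}
ways to finish when only these pieces remain (= sum over removing one remaining piece with nothing left below it):
  1 left: {3}→1  {4}→1  {5}→1  {7}→1
  2 left: {2,3}→1  {3,4}→2  {3,5}→2  {3,7}→2  {4,5}→2  {4,7}→2  {5,7}→2  {6,7}→1
  3 left: {1,2,3}→1  {2,3,4}→3  {2,3,5}→3  {2,3,7}→3  {3,4,5}→6  {3,4,7}→6  {3,5,7}→6  {3,6,7}→3  {4,5,7}→6  {4,6,7}→3  {5,6,7}→3
  4 left: {0,1,2,3}→1  {1,2,3,4}→4  {1,2,3,5}→4  {1,2,3,7}→4  {2,3,4,5}→12  {2,3,4,7}→12  {2,3,5,7}→12  {2,3,6,7}→6  {3,4,5,7}→24  {3,4,6,7}→12  {3,5,6,7}→12  {4,5,6,7}→12
  5 left: {0,1,2,3,4}→5  {0,1,2,3,5}→5  {0,1,2,3,7}→5  {1,2,3,4,5}→20  {1,2,3,4,7}→20  {1,2,3,5,7}→20  {1,2,3,6,7}→10  {2,3,4,5,7}→60  {2,3,4,6,7}→30  {2,3,5,6,7}→30  {3,4,5,6,7}→60
  6 left: {0,1,2,3,4,5}→30  {0,1,2,3,4,7}→30  {0,1,2,3,5,7}→30  {0,1,2,3,6,7}→15  {1,2,3,4,5,7}→120  {1,2,3,4,6,7}→60  {1,2,3,5,6,7}→60  {2,3,4,5,6,7}→180
  placing 0:k first → 420 extensions
  placing 4:i first → 105 extensions
  placing 5:l first → 105 extensions
  placing 6:m first → 210 extensions
total linear extensions = 840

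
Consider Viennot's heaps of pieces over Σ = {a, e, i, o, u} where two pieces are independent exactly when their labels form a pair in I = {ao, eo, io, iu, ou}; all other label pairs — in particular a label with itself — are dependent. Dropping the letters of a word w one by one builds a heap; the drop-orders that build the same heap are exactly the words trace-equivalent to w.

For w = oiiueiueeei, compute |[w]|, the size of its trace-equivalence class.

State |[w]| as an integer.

#0=o has no predecessor
#1=i has no predecessor
#2=i depends on [1:i]
#3=u has no predecessor
#4=e depends on [2:i, 3:u]
#5=i depends on [4:e]
#6=u depends on [4:e]
#7=e depends on [5:i, 6:u]
#8=e depends on [7:e]
#9=e depends on [8:e]
#10=i depends on [9:e]
sources: [0:o, 1:i, 3:u]
N(rest) = Σ N(rest − s) over sources s of rest; N(one piece) = 1:
  size 1 → [0]=1  [10]=1
  size 2 → [0,10]=2  [9,10]=1
  size 3 → [0,9,10]=3  [8,9,10]=1
  size 4 → [0,8,9,10]=4  [7,8,9,10]=1
  size 5 → [0,7,8,9,10]=5  [5,7,8,9,10]=1  [6,7,8,9,10]=1
  size 6 → [0,5,7,8,9,10]=6  [0,6,7,8,9,10]=6  [5,6,7,8,9,10]=2
  size 7 → [0,5,6,7,8,9,10]=14  [4,5,6,7,8,9,10]=2
  size 8 → [0,4,5,6,7,8,9,10]=16  [2,4,5,6,7,8,9,10]=2  [3,4,5,6,7,8,9,10]=2
  size 9 → [0,2,4,5,6,7,8,9,10]=18  [0,3,4,5,6,7,8,9,10]=18  [1,2,4,5,6,7,8,9,10]=2  [2,3,4,5,6,7,8,9,10]=4
  first=0(o) contributes 6
  first=1(i) contributes 40
  first=3(u) contributes 20
|[w]| = 66

66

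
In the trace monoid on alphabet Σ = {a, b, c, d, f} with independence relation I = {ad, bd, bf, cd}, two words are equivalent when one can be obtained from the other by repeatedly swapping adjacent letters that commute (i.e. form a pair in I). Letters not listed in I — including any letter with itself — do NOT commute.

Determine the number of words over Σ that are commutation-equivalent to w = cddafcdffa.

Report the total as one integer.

12

#0=c has no predecessor
#1=d has no predecessor
#2=d depends on [1:d]
#3=a depends on [0:c]
#4=f depends on [2:d, 3:a]
#5=c depends on [4:f]
#6=d depends on [4:f]
#7=f depends on [5:c, 6:d]
#8=f depends on [7:f]
#9=a depends on [8:f]
sources: [0:c, 1:d]
N(rest) = Σ N(rest − s) over sources s of rest; N(one piece) = 1:
  size 1 → [9]=1
  size 2 → [8,9]=1
  size 3 → [7,8,9]=1
  size 4 → [5,7,8,9]=1  [6,7,8,9]=1
  size 5 → [5,6,7,8,9]=2
  size 6 → [4,5,6,7,8,9]=2
  size 7 → [2,4,5,6,7,8,9]=2  [3,4,5,6,7,8,9]=2
  size 8 → [0,3,4,5,6,7,8,9]=2  [1,2,4,5,6,7,8,9]=2  [2,3,4,5,6,7,8,9]=4
  first=0(c) contributes 6
  first=1(d) contributes 6
|[w]| = 12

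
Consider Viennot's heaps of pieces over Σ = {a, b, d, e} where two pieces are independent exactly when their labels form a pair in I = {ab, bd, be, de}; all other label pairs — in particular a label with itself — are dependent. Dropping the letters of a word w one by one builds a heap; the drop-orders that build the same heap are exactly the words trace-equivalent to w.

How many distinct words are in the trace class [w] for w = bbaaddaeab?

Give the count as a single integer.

120

drop 0:b onto floor
drop 1:b onto {0:b}
drop 2:a onto floor
drop 3:a onto {2:a}
drop 4:d onto {3:a}
drop 5:d onto {4:d}
drop 6:a onto {5:d}
drop 7:e onto {6:a}
drop 8:a onto {7:e}
drop 9:b onto {1:b}
ground layer = {0:b, 2:a}
drop-orders for the pieces not yet dropped (sum over which currently-grounded one goes next):
  1 to go: {8} 1  {9} 1
  2 to go: {1,9} 1  {7,8} 1  {8,9} 2
  3 to go: {0,1,9} 1  {1,8,9} 3  {6,7,8} 1  {7,8,9} 3
  4 to go: {0,1,8,9} 4  {1,7,8,9} 6  {5,6,7,8} 1  {6,7,8,9} 4
  5 to go: {0,1,7,8,9} 10  {1,6,7,8,9} 10  {4,5,6,7,8} 1  {5,6,7,8,9} 5
  6 to go: {0,1,6,7,8,9} 20  {1,5,6,7,8,9} 15  {3,4,5,6,7,8} 1  {4,5,6,7,8,9} 6
  7 to go: {0,1,5,6,7,8,9} 35  {1,4,5,6,7,8,9} 21  {2,3,4,5,6,7,8} 1  {3,4,5,6,7,8,9} 7
  8 to go: {0,1,4,5,6,7,8,9} 56  {1,3,4,5,6,7,8,9} 28  {2,3,4,5,6,7,8,9} 8
  if 0:b drops first: 36 orders
  if 2:a drops first: 84 orders
heap linearizations: 120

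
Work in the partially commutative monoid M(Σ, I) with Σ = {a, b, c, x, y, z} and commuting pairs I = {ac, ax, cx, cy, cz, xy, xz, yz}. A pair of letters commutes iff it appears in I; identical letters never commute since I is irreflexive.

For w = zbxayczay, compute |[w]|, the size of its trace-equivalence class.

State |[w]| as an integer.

#0=z has no predecessor
#1=b depends on [0:z]
#2=x depends on [1:b]
#3=a depends on [1:b]
#4=y depends on [3:a]
#5=c depends on [1:b]
#6=z depends on [3:a]
#7=a depends on [4:y, 6:z]
#8=y depends on [7:a]
sources: [0:z]
N(rest) = Σ N(rest − s) over sources s of rest; N(one piece) = 1:
  size 1 → [2]=1  [5]=1  [8]=1
  size 2 → [2,5]=2  [2,8]=2  [5,8]=2  [7,8]=1
  size 3 → [2,5,8]=6  [2,7,8]=3  [4,7,8]=1  [5,7,8]=3  [6,7,8]=1
  size 4 → [2,4,7,8]=4  [2,5,7,8]=12  [2,6,7,8]=4  [4,5,7,8]=4  [4,6,7,8]=2  [5,6,7,8]=4
  size 5 → [2,4,5,7,8]=20  [2,4,6,7,8]=10  [2,5,6,7,8]=20  [3,4,6,7,8]=2  [4,5,6,7,8]=10
  size 6 → [2,3,4,6,7,8]=12  [2,4,5,6,7,8]=60  [3,4,5,6,7,8]=12
  size 7 → [2,3,4,5,6,7,8]=84
  first=0(z) contributes 84

84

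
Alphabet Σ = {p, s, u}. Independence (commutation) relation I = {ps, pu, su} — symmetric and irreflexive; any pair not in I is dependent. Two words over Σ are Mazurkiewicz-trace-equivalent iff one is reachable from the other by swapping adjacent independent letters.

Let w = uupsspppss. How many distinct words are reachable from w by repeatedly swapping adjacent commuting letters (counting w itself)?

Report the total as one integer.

drop 0:u onto floor
drop 1:u onto {0:u}
drop 2:p onto floor
drop 3:s onto floor
drop 4:s onto {3:s}
drop 5:p onto {2:p}
drop 6:p onto {5:p}
drop 7:p onto {6:p}
drop 8:s onto {4:s}
drop 9:s onto {8:s}
ground layer = {0:u, 2:p, 3:s}
drop-orders for the pieces not yet dropped (sum over which currently-grounded one goes next):
  1 to go: {1} 1  {7} 1  {9} 1
  2 to go: {0,1} 1  {1,7} 2  {1,9} 2  {6,7} 1  {7,9} 2  {8,9} 1
  3 to go: {0,1,7} 3  {0,1,9} 3  {1,6,7} 3  {1,7,9} 6  {1,8,9} 3  {4,8,9} 1  {5,6,7} 1  {6,7,9} 3  {7,8,9} 3
  4 to go: {0,1,6,7} 6  {0,1,7,9} 12  {0,1,8,9} 6  {1,4,8,9} 4  {1,5,6,7} 4  {1,6,7,9} 12  {1,7,8,9} 12  {2,5,6,7} 1  {3,4,8,9} 1  {4,7,8,9} 4  {5,6,7,9} 4  {6,7,8,9} 6
  5 to go: {0,1,4,8,9} 10  {0,1,5,6,7} 10  {0,1,6,7,9} 30  {0,1,7,8,9} 30  {1,2,5,6,7} 5  {1,3,4,8,9} 5  {1,4,7,8,9} 20  {1,5,6,7,9} 20  {1,6,7,8,9} 30  {2,5,6,7,9} 5  {3,4,7,8,9} 5  {4,6,7,8,9} 10  {5,6,7,8,9} 10
  6 to go: {0,1,2,5,6,7} 15  {0,1,3,4,8,9} 15  {0,1,4,7,8,9} 60  {0,1,5,6,7,9} 60  {0,1,6,7,8,9} 90  {1,2,5,6,7,9} 30  {1,3,4,7,8,9} 30  {1,4,6,7,8,9} 60  {1,5,6,7,8,9} 60  {2,5,6,7,8,9} 15  {3,4,6,7,8,9} 15  {4,5,6,7,8,9} 20
  7 to go: {0,1,2,5,6,7,9} 105  {0,1,3,4,7,8,9} 105  {0,1,4,6,7,8,9} 210  {0,1,5,6,7,8,9} 210  {1,2,5,6,7,8,9} 105  {1,3,4,6,7,8,9} 105  {1,4,5,6,7,8,9} 140  {2,4,5,6,7,8,9} 35  {3,4,5,6,7,8,9} 35
  8 to go: {0,1,2,5,6,7,8,9} 420  {0,1,3,4,6,7,8,9} 420  {0,1,4,5,6,7,8,9} 560  {1,2,4,5,6,7,8,9} 280  {1,3,4,5,6,7,8,9} 280  {2,3,4,5,6,7,8,9} 70
  if 0:u drops first: 630 orders
  if 2:p drops first: 1260 orders
  if 3:s drops first: 1260 orders
heap linearizations: 3150

3150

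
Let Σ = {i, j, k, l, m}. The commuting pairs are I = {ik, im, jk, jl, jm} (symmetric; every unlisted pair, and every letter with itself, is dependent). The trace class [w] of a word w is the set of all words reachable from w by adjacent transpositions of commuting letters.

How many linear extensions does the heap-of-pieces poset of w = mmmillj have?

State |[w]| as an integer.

#0=m has no predecessor
#1=m depends on [0:m]
#2=m depends on [1:m]
#3=i has no predecessor
#4=l depends on [2:m, 3:i]
#5=l depends on [4:l]
#6=j depends on [3:i]
sources: [0:m, 3:i]
N(rest) = Σ N(rest − s) over sources s of rest; N(one piece) = 1:
  size 1 → [5]=1  [6]=1
  size 2 → [4,5]=1  [5,6]=2
  size 3 → [2,4,5]=1  [4,5,6]=3
  size 4 → [1,2,4,5]=1  [2,4,5,6]=4  [3,4,5,6]=3
  size 5 → [0,1,2,4,5]=1  [1,2,4,5,6]=5  [2,3,4,5,6]=7
  first=0(m) contributes 12
  first=3(i) contributes 6
|[w]| = 18

18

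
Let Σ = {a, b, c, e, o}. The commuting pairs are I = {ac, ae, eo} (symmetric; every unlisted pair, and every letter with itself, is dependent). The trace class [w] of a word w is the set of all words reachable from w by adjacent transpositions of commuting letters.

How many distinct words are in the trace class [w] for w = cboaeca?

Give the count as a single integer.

9

drop 0:c onto floor
drop 1:b onto {0:c}
drop 2:o onto {1:b}
drop 3:a onto {2:o}
drop 4:e onto {1:b}
drop 5:c onto {2:o, 4:e}
drop 6:a onto {3:a}
ground layer = {0:c}
drop-orders for the pieces not yet dropped (sum over which currently-grounded one goes next):
  1 to go: {5} 1  {6} 1
  2 to go: {3,6} 1  {4,5} 1  {5,6} 2
  3 to go: {3,5,6} 3  {4,5,6} 3
  4 to go: {2,3,5,6} 3  {3,4,5,6} 6
  5 to go: {2,3,4,5,6} 9
  if 0:c drops first: 9 orders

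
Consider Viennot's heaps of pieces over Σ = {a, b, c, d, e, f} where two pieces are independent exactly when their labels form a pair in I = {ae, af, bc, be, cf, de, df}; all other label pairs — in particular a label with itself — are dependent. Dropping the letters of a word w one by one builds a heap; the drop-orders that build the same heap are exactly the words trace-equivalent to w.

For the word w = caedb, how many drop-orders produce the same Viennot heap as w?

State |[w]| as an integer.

drop 0:c onto floor
drop 1:a onto {0:c}
drop 2:e onto {0:c}
drop 3:d onto {1:a}
drop 4:b onto {3:d}
ground layer = {0:c}
drop-orders for the pieces not yet dropped (sum over which currently-grounded one goes next):
  1 to go: {2} 1  {4} 1
  2 to go: {2,4} 2  {3,4} 1
  3 to go: {1,3,4} 1  {2,3,4} 3
  if 0:c drops first: 4 orders

4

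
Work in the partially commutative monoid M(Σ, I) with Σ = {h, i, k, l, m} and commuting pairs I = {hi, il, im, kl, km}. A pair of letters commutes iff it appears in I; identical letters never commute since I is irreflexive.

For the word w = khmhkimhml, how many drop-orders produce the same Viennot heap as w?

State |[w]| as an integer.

9

#0=k has no predecessor
#1=h depends on [0:k]
#2=m depends on [1:h]
#3=h depends on [2:m]
#4=k depends on [3:h]
#5=i depends on [4:k]
#6=m depends on [3:h]
#7=h depends on [4:k, 6:m]
#8=m depends on [7:h]
#9=l depends on [8:m]
sources: [0:k]
N(rest) = Σ N(rest − s) over sources s of rest; N(one piece) = 1:
  size 1 → [5]=1  [9]=1
  size 2 → [5,9]=2  [8,9]=1
  size 3 → [5,8,9]=3  [7,8,9]=1
  size 4 → [5,7,8,9]=4  [6,7,8,9]=1
  size 5 → [4,5,7,8,9]=4  [5,6,7,8,9]=5
  size 6 → [4,5,6,7,8,9]=9
  size 7 → [3,4,5,6,7,8,9]=9
  size 8 → [2,3,4,5,6,7,8,9]=9
  first=0(k) contributes 9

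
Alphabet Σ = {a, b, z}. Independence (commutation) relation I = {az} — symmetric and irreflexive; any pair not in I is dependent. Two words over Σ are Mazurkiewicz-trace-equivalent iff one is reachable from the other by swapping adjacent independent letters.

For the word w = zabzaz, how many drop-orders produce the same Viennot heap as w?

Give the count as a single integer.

0(z) covers ∅
1(a) covers ∅
2(b) covers 0:z, 1:a
3(z) covers 2:b
4(a) covers 2:b
5(z) covers 3:z
floor of heap: 0:z, 1:a
completions by unplaced set U, small U first (add the entries for U minus each lowest piece of U):
  |U|=1: {4}:1  {5}:1
  |U|=2: {3,5}:1  {4,5}:2
  |U|=3: {3,4,5}:3
  |U|=4: {2,3,4,5}:3
  start at 0(z): 3
  start at 1(a): 3
sum over floor = 6

6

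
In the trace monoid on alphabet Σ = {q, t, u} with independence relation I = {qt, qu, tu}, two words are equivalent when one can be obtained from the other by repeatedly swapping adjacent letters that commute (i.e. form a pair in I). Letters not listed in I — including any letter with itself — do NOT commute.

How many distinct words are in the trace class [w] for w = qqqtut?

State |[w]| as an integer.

drop 0:q onto floor
drop 1:q onto {0:q}
drop 2:q onto {1:q}
drop 3:t onto floor
drop 4:u onto floor
drop 5:t onto {3:t}
ground layer = {0:q, 3:t, 4:u}
drop-orders for the pieces not yet dropped (sum over which currently-grounded one goes next):
  1 to go: {2} 1  {4} 1  {5} 1
  2 to go: {1,2} 1  {2,4} 2  {2,5} 2  {3,5} 1  {4,5} 2
  3 to go: {0,1,2} 1  {1,2,4} 3  {1,2,5} 3  {2,3,5} 3  {2,4,5} 6  {3,4,5} 3
  4 to go: {0,1,2,4} 4  {0,1,2,5} 4  {1,2,3,5} 6  {1,2,4,5} 12  {2,3,4,5} 12
  if 0:q drops first: 30 orders
  if 3:t drops first: 20 orders
  if 4:u drops first: 10 orders
heap linearizations: 60

60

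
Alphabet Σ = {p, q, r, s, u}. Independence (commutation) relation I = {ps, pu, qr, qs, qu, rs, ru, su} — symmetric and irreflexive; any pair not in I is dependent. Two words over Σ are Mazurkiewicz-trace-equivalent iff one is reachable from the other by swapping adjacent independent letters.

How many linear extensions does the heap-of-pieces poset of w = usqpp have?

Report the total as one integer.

drop 0:u onto floor
drop 1:s onto floor
drop 2:q onto floor
drop 3:p onto {2:q}
drop 4:p onto {3:p}
ground layer = {0:u, 1:s, 2:q}
drop-orders for the pieces not yet dropped (sum over which currently-grounded one goes next):
  1 to go: {0} 1  {1} 1  {4} 1
  2 to go: {0,1} 2  {0,4} 2  {1,4} 2  {3,4} 1
  3 to go: {0,1,4} 6  {0,3,4} 3  {1,3,4} 3  {2,3,4} 1
  if 0:u drops first: 4 orders
  if 1:s drops first: 4 orders
  if 2:q drops first: 12 orders
heap linearizations: 20

20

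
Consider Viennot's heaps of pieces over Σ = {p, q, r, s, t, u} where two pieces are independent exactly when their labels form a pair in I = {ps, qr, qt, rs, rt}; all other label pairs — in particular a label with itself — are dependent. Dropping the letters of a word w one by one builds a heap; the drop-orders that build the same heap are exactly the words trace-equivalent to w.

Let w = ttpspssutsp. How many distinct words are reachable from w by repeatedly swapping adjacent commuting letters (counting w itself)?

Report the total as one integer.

piece 0:t — minimal
piece 1:t rests on {0:t}
piece 2:p rests on {1:t}
piece 3:s rests on {1:t}
piece 4:p rests on {2:p}
piece 5:s rests on {3:s}
piece 6:s rests on {5:s}
piece 7:u rests on {4:p, 6:s}
piece 8:t rests on {7:u}
piece 9:s rests on {8:t}
piece 10:p rests on {8:t}
minimal pieces: {0:t}
ways to finish when only these pieces remain (= sum over removing one remaining piece with nothing left below it):
  1 left: {9}→1  {10}→1
  2 left: {9,10}→2
  3 left: {8,9,10}→2
  4 left: {7,8,9,10}→2
  5 left: {4,7,8,9,10}→2  {6,7,8,9,10}→2
  6 left: {2,4,7,8,9,10}→2  {4,6,7,8,9,10}→4  {5,6,7,8,9,10}→2
  7 left: {2,4,6,7,8,9,10}→6  {3,5,6,7,8,9,10}→2  {4,5,6,7,8,9,10}→6
  8 left: {2,4,5,6,7,8,9,10}→12  {3,4,5,6,7,8,9,10}→8
  9 left: {2,3,4,5,6,7,8,9,10}→20
  placing 0:t first → 20 extensions

20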